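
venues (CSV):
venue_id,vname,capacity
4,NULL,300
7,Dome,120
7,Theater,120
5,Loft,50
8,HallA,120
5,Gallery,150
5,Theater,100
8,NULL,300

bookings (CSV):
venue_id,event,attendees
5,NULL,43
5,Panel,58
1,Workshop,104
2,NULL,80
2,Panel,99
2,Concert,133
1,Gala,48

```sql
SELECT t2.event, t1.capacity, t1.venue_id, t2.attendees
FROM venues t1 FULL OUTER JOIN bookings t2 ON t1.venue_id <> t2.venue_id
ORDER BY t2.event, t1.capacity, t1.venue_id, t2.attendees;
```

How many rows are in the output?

FULL OUTER JOIN keeps every row from both sides; unmatched rows get NULL for the other side's columns.
Matching on t1.venue_id <> t2.venue_id.
- t1[0] venue_id=4 → 7 match(es) in t2 → 7 row(s).
- t1[1] venue_id=7 → 7 match(es) in t2 → 7 row(s).
- t1[2] venue_id=7 → 7 match(es) in t2 → 7 row(s).
- t1[3] venue_id=5 → 5 match(es) in t2 → 5 row(s).
- t1[4] venue_id=8 → 7 match(es) in t2 → 7 row(s).
- t1[5] venue_id=5 → 5 match(es) in t2 → 5 row(s).
- t1[6] venue_id=5 → 5 match(es) in t2 → 5 row(s).
- t1[7] venue_id=8 → 7 match(es) in t2 → 7 row(s).
Total: 50 rows.

50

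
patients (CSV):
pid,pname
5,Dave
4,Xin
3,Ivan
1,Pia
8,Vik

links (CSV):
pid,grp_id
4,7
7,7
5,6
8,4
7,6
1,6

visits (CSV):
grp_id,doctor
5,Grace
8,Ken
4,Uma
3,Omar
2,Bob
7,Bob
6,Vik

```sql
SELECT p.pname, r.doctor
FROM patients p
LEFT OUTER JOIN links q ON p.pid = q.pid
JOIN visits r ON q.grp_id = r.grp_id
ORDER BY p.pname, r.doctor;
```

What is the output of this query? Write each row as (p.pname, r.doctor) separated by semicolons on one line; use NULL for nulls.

Joins associate left-to-right: patients LEFT JOIN links on pid gives 5 intermediate row(s).
Then INNER JOIN `visits r` on grp_id: keep only rows whose q.grp_id appears in r.

(Dave, Vik); (Pia, Vik); (Vik, Uma); (Xin, Bob)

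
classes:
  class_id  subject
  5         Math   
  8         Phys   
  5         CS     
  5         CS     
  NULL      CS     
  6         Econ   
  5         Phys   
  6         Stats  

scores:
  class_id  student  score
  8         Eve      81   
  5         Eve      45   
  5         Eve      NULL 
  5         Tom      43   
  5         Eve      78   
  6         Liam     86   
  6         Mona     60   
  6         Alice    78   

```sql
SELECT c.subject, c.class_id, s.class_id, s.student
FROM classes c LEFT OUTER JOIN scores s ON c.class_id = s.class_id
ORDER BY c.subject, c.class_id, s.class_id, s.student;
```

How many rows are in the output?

LEFT JOIN keeps every row from `classes`; unmatched rows get NULL for `scores`'s columns.
Matching on c.class_id = s.class_id. A NULL in a compared column never satisfies the condition.
- class_id=5: 4 matching s row(s), so 4 row(s) emitted.
- class_id=8: 1 matching s row(s), so 1 row(s) emitted.
- class_id=5: 4 matching s row(s), so 4 row(s) emitted.
- class_id=5: 4 matching s row(s), so 4 row(s) emitted.
- class_id=NULL: no s row matches, row kept with s columns NULL.
- class_id=6: 3 matching s row(s), so 3 row(s) emitted.
- class_id=5: 4 matching s row(s), so 4 row(s) emitted.
- class_id=6: 3 matching s row(s), so 3 row(s) emitted.
Total: 23 matched + 1 padded = 24 rows.

24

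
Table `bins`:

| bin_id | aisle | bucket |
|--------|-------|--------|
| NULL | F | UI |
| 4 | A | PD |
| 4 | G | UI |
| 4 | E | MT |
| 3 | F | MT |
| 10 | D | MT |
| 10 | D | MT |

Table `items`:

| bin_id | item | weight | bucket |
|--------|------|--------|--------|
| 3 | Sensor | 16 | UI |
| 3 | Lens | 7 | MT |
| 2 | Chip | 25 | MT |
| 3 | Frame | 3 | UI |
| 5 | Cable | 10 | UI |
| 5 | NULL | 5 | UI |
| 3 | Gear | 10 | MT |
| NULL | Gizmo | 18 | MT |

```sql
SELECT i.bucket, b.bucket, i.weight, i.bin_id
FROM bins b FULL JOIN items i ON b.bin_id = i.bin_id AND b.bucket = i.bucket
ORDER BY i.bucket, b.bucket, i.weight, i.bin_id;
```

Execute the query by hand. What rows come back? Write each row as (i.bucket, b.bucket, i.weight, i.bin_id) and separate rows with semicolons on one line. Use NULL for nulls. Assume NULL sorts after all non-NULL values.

FULL OUTER JOIN keeps every row from both sides; unmatched rows get NULL for the other side's columns.
Matching on b.bin_id = i.bin_id AND b.bucket = i.bucket. A NULL in a compared column never satisfies the condition.
- b[0] bin_id=NULL, bucket=UI → no match; kept with NULLs on the i side.
- b[1] bin_id=4, bucket=PD → no match; kept with NULLs on the i side.
- b[2] bin_id=4, bucket=UI → no match; kept with NULLs on the i side.
- b[3] bin_id=4, bucket=MT → no match; kept with NULLs on the i side.
- b[4] bin_id=3, bucket=MT → 2 match(es) in i → 2 row(s).
- b[5] bin_id=10, bucket=MT → no match; kept with NULLs on the i side.
- b[6] bin_id=10, bucket=MT → no match; kept with NULLs on the i side.
- plus 6 unmatched i row(s), each kept with NULL b columns.

(MT, MT, 7, 3); (MT, MT, 10, 3); (MT, NULL, 18, NULL); (MT, NULL, 25, 2); (UI, NULL, 3, 3); (UI, NULL, 5, 5); (UI, NULL, 10, 5); (UI, NULL, 16, 3); (NULL, MT, NULL, NULL); (NULL, MT, NULL, NULL); (NULL, MT, NULL, NULL); (NULL, PD, NULL, NULL); (NULL, UI, NULL, NULL); (NULL, UI, NULL, NULL)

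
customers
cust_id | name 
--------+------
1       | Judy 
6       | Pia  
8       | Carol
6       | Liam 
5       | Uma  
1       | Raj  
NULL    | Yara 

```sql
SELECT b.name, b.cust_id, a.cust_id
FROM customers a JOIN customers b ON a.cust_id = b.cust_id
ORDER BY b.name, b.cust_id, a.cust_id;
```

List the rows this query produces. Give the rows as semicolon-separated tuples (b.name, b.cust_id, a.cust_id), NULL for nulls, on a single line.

(Carol, 8, 8); (Judy, 1, 1); (Judy, 1, 1); (Liam, 6, 6); (Liam, 6, 6); (Pia, 6, 6); (Pia, 6, 6); (Raj, 1, 1); (Raj, 1, 1); (Uma, 5, 5)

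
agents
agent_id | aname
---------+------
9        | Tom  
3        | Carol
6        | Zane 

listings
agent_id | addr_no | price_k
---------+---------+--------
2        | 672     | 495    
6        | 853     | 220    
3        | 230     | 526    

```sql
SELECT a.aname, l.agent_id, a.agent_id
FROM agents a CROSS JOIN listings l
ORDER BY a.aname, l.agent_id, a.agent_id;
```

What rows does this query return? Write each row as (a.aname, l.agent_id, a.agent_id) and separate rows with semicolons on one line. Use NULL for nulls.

CROSS JOIN pairs every row of `agents` with every row of `listings`: 3 × 3 = 9 rows.
After projecting and ordering:
a.aname | l.agent_id | a.agent_id
Carol | 2 | 3
Carol | 3 | 3
Carol | 6 | 3
Tom | 2 | 9
Tom | 3 | 9
Tom | 6 | 9
Zane | 2 | 6
Zane | 3 | 6
Zane | 6 | 6

(Carol, 2, 3); (Carol, 3, 3); (Carol, 6, 3); (Tom, 2, 9); (Tom, 3, 9); (Tom, 6, 9); (Zane, 2, 6); (Zane, 3, 6); (Zane, 6, 6)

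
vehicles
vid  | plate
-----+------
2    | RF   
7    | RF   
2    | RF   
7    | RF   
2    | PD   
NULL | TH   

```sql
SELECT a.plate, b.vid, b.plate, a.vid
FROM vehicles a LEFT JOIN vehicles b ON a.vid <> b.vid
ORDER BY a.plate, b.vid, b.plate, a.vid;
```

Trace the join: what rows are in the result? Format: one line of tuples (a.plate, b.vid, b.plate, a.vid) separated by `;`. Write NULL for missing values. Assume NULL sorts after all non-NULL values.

LEFT JOIN keeps every row from `vehicles a`; unmatched rows get NULL for `vehicles b`'s columns.
Matching on a.vid <> b.vid. A NULL in a compared column never satisfies the condition.
- a[0] vid=2 → 2 match(es) in b → 2 row(s).
- a[1] vid=7 → 3 match(es) in b → 3 row(s).
- a[2] vid=2 → 2 match(es) in b → 2 row(s).
- a[3] vid=7 → 3 match(es) in b → 3 row(s).
- a[4] vid=2 → 2 match(es) in b → 2 row(s).
- a[5] vid=NULL → no match; kept with NULLs on the b side.

(PD, 7, RF, 2); (PD, 7, RF, 2); (RF, 2, PD, 7); (RF, 2, PD, 7); (RF, 2, RF, 7); (RF, 2, RF, 7); (RF, 2, RF, 7); (RF, 2, RF, 7); (RF, 7, RF, 2); (RF, 7, RF, 2); (RF, 7, RF, 2); (RF, 7, RF, 2); (TH, NULL, NULL, NULL)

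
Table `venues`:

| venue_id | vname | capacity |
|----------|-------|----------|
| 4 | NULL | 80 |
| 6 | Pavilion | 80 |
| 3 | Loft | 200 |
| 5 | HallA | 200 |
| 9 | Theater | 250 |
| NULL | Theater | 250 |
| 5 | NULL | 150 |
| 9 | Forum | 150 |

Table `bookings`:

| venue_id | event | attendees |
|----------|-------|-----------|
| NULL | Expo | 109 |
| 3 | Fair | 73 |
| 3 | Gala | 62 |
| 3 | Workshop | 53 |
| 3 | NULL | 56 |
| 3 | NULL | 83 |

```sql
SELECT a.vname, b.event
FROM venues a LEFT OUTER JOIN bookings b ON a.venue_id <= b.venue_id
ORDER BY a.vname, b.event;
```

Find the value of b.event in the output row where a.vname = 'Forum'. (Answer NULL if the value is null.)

NULL

LEFT JOIN keeps every row from `venues`; unmatched rows get NULL for `bookings`'s columns.
Matching on a.venue_id <= b.venue_id. A NULL in a compared column never satisfies the condition.
Matched pairs: 5; unmatched a rows kept: 7.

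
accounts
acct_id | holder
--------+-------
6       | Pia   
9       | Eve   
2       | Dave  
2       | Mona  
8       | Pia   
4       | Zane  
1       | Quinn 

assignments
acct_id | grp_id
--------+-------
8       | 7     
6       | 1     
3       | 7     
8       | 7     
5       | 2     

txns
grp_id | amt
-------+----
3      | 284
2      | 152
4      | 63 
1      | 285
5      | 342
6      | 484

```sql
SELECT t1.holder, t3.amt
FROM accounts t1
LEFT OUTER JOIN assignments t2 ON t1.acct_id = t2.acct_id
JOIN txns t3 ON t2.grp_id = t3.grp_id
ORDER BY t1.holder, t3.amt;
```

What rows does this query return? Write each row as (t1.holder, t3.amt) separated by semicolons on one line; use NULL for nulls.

(Pia, 285)

Joins associate left-to-right: accounts LEFT JOIN assignments on acct_id gives 8 intermediate row(s).
Then INNER JOIN `txns t3` on grp_id: keep only rows whose t2.grp_id appears in t3.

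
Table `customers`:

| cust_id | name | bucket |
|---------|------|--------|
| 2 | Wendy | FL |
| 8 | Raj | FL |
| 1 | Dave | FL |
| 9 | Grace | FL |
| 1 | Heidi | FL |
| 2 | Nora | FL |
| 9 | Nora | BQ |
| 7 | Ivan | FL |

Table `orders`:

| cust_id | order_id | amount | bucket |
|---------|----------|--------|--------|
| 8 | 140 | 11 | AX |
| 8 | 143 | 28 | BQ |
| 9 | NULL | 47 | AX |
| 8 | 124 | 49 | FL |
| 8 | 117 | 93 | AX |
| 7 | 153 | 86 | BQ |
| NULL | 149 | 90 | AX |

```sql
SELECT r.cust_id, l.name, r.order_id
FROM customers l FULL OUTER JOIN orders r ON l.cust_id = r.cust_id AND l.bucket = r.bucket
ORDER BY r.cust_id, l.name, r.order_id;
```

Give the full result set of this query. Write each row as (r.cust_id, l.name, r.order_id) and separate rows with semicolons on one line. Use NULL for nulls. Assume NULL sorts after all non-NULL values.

(7, NULL, 153); (8, Raj, 124); (8, NULL, 117); (8, NULL, 140); (8, NULL, 143); (9, NULL, NULL); (NULL, Dave, NULL); (NULL, Grace, NULL); (NULL, Heidi, NULL); (NULL, Ivan, NULL); (NULL, Nora, NULL); (NULL, Nora, NULL); (NULL, Wendy, NULL); (NULL, NULL, 149)

FULL OUTER JOIN keeps every row from both sides; unmatched rows get NULL for the other side's columns.
Matching on l.cust_id = r.cust_id AND l.bucket = r.bucket. A NULL in a compared column never satisfies the condition.
Matched pairs: 1; unmatched l rows kept: 7; unmatched r rows kept: 6.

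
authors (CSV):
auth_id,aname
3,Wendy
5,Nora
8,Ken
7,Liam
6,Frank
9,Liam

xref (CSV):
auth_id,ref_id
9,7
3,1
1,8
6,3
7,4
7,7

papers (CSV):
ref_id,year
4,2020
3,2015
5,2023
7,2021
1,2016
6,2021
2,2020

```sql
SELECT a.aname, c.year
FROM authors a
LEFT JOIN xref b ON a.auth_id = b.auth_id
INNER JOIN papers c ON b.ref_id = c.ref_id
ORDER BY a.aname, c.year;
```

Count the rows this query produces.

5

Step 1 — a LEFT JOIN b on auth_id → 7 row(s).
Then INNER JOIN `papers c` on ref_id: keep only rows whose b.ref_id appears in c.
Result: 5 row(s).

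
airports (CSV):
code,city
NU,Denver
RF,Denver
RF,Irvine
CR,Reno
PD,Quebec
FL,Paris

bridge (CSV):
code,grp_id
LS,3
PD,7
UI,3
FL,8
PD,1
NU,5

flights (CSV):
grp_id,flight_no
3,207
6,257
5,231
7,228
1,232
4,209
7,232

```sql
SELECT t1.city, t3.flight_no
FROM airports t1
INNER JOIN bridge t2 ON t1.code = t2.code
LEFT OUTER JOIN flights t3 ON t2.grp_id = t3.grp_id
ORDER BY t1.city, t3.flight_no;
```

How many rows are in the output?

5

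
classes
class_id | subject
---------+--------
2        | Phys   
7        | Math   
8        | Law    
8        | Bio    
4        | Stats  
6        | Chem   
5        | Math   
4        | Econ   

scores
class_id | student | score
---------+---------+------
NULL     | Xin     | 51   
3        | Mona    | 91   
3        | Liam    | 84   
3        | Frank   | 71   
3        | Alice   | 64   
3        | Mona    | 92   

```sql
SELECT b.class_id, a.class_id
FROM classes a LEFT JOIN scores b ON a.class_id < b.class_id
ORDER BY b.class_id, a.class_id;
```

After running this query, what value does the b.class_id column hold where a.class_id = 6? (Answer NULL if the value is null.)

NULL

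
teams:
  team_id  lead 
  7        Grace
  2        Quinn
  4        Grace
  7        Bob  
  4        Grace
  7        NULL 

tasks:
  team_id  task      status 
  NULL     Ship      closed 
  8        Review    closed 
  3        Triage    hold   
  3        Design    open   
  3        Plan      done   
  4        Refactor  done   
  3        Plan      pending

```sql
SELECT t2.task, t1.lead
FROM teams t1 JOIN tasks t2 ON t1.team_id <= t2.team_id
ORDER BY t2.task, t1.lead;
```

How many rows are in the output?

13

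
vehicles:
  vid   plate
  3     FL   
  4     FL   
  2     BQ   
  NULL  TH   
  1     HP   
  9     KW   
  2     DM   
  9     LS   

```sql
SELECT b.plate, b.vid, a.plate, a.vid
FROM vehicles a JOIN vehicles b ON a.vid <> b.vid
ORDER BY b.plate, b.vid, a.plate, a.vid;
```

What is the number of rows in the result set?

INNER JOIN keeps only pairs where the ON condition holds.
Matching on a.vid <> b.vid. A NULL in a compared column never satisfies the condition.
Matched pairs: 38.
Total: 38 rows.

38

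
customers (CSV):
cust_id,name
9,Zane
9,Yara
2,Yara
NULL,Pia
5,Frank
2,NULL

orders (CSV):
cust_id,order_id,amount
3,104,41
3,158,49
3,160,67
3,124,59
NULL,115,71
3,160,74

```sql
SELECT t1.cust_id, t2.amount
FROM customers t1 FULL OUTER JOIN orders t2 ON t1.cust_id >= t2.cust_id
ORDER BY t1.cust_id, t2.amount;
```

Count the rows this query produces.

FULL OUTER JOIN keeps every row from both sides; unmatched rows get NULL for the other side's columns.
Matching on t1.cust_id >= t2.cust_id. A NULL in a compared column never satisfies the condition.
- t1[0] cust_id=9 → 5 match(es) in t2 → 5 row(s).
- t1[1] cust_id=9 → 5 match(es) in t2 → 5 row(s).
- t1[2] cust_id=2 → no match; kept with NULLs on the t2 side.
- t1[3] cust_id=NULL → no match; kept with NULLs on the t2 side.
- t1[4] cust_id=5 → 5 match(es) in t2 → 5 row(s).
- t1[5] cust_id=2 → no match; kept with NULLs on the t2 side.
- plus 1 unmatched t2 row(s), each kept with NULL t1 columns.
Total: 15 matched + 4 padded = 19 rows.

19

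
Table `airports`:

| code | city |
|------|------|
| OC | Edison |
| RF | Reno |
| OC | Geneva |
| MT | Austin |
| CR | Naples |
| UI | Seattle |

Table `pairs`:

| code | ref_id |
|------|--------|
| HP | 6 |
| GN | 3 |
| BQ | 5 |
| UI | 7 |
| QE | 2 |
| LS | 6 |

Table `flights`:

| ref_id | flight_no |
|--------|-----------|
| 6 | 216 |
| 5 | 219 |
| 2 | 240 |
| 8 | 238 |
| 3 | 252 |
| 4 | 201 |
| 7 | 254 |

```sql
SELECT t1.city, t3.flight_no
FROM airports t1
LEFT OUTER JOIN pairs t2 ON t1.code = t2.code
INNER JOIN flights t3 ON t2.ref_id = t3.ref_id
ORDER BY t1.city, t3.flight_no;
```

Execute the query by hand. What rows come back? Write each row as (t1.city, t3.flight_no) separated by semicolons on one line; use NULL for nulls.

Step 1 — t1 LEFT JOIN t2 on code → 6 row(s).
Then INNER JOIN `flights t3` on ref_id: keep only rows whose t2.ref_id appears in t3.

(Seattle, 254)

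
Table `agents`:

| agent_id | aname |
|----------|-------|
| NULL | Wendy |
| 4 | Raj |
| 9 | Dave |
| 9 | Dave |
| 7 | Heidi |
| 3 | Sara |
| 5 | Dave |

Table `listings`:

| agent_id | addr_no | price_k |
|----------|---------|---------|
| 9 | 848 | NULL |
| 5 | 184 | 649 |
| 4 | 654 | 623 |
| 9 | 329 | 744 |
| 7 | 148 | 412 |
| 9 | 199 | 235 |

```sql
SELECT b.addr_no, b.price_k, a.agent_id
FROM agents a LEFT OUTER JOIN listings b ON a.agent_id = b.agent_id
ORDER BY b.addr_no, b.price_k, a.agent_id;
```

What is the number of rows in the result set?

LEFT JOIN keeps every row from `agents`; unmatched rows get NULL for `listings`'s columns.
Matching on a.agent_id = b.agent_id. A NULL in a compared column never satisfies the condition.
- a[0] agent_id=NULL → no match; kept with NULLs on the b side.
- a[1] agent_id=4 → 1 match(es) in b → 1 row(s).
- a[2] agent_id=9 → 3 match(es) in b → 3 row(s).
- a[3] agent_id=9 → 3 match(es) in b → 3 row(s).
- a[4] agent_id=7 → 1 match(es) in b → 1 row(s).
- a[5] agent_id=3 → no match; kept with NULLs on the b side.
- a[6] agent_id=5 → 1 match(es) in b → 1 row(s).
Total: 9 matched + 2 padded = 11 rows.

11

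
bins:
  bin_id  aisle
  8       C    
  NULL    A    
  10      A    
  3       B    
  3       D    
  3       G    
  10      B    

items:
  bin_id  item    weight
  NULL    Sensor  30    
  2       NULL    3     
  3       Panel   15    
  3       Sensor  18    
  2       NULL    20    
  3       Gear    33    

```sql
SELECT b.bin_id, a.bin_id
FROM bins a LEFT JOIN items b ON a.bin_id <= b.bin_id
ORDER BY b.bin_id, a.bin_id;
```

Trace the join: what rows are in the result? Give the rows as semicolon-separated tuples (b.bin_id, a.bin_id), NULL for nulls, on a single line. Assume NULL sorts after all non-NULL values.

LEFT JOIN keeps every row from `bins`; unmatched rows get NULL for `items`'s columns.
Matching on a.bin_id <= b.bin_id. A NULL in a compared column never satisfies the condition.
Matched pairs: 9; unmatched a rows kept: 4.

(3, 3); (3, 3); (3, 3); (3, 3); (3, 3); (3, 3); (3, 3); (3, 3); (3, 3); (NULL, 8); (NULL, 10); (NULL, 10); (NULL, NULL)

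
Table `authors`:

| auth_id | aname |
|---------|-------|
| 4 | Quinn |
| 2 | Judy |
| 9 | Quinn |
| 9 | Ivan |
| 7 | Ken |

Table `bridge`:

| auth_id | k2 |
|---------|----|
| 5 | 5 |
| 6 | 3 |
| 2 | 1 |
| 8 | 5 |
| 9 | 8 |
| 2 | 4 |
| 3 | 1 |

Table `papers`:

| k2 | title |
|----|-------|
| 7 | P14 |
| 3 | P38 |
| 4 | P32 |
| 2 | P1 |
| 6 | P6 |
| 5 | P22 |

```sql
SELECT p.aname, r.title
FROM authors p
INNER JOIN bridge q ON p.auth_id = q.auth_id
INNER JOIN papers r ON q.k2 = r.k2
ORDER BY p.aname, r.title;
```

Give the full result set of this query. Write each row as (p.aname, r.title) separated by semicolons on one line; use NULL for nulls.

Joins associate left-to-right: authors INNER JOIN bridge on auth_id gives 4 intermediate row(s).
Then INNER JOIN `papers r` on k2: keep only rows whose q.k2 appears in r.

(Judy, P32)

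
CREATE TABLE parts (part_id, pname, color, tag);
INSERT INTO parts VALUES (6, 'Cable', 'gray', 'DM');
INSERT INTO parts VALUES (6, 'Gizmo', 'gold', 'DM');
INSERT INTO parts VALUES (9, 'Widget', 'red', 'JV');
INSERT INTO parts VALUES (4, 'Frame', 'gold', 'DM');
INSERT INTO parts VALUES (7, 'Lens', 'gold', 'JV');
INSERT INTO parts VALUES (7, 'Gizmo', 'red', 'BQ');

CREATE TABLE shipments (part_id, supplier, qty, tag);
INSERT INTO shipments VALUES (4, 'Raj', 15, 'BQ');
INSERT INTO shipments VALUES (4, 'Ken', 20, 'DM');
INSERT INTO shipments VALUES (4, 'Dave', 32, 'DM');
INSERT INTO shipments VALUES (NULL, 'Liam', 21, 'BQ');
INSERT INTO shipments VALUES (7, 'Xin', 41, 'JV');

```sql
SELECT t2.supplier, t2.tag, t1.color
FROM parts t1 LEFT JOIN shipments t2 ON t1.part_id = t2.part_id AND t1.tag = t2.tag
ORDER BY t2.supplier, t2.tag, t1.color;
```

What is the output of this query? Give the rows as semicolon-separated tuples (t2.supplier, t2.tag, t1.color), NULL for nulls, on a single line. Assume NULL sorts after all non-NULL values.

(Dave, DM, gold); (Ken, DM, gold); (Xin, JV, gold); (NULL, NULL, gold); (NULL, NULL, gray); (NULL, NULL, red); (NULL, NULL, red)

LEFT JOIN keeps every row from `parts`; unmatched rows get NULL for `shipments`'s columns.
Matching on t1.part_id = t2.part_id AND t1.tag = t2.tag. A NULL in a compared column never satisfies the condition.
Matched pairs: 3; unmatched t1 rows kept: 4.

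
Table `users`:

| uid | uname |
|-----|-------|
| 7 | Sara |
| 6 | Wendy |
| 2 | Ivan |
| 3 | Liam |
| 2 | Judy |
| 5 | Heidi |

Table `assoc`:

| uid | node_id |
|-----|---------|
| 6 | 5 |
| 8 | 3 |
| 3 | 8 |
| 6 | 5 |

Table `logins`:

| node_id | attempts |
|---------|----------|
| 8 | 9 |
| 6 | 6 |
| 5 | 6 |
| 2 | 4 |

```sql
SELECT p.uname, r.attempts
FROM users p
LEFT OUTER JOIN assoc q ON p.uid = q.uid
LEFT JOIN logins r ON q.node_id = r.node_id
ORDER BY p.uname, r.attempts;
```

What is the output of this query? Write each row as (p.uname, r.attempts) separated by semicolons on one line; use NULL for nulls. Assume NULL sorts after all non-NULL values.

(Heidi, NULL); (Ivan, NULL); (Judy, NULL); (Liam, 9); (Sara, NULL); (Wendy, 6); (Wendy, 6)

Joins associate left-to-right: users LEFT JOIN assoc on uid gives 7 intermediate row(s).
Then LEFT JOIN `logins r` on node_id: each of those 7 rows is kept; rows whose q.node_id has no match in r get NULL for r's columns.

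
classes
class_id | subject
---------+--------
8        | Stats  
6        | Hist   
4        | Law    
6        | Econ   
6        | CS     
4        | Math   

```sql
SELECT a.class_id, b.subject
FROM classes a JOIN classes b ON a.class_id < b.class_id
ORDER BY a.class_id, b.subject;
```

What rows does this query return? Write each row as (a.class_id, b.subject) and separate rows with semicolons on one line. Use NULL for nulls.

(4, CS); (4, CS); (4, Econ); (4, Econ); (4, Hist); (4, Hist); (4, Stats); (4, Stats); (6, Stats); (6, Stats); (6, Stats)

INNER JOIN keeps only pairs where the ON condition holds.
Matching on a.class_id < b.class_id.
- a (class_id=8) has no partner → excluded.
- a (class_id=6) pairs with 1 row(s) of b.
- a (class_id=4) pairs with 4 row(s) of b.
- a (class_id=6) pairs with 1 row(s) of b.
- a (class_id=6) pairs with 1 row(s) of b.
- a (class_id=4) pairs with 4 row(s) of b.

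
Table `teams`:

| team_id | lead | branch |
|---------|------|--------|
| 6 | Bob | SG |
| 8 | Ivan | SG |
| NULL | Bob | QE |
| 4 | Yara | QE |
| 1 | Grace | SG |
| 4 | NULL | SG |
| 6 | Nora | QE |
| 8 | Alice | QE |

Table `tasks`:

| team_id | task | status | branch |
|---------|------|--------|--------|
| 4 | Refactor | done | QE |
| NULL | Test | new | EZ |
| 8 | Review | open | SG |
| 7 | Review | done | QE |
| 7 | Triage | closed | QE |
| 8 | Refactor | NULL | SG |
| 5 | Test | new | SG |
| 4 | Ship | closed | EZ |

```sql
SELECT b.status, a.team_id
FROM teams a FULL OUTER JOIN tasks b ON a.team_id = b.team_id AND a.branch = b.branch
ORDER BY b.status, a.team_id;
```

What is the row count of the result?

FULL OUTER JOIN keeps every row from both sides; unmatched rows get NULL for the other side's columns.
Matching on a.team_id = b.team_id AND a.branch = b.branch. A NULL in a compared column never satisfies the condition.
- a[0] team_id=6, branch=SG → no match; kept with NULLs on the b side.
- a[1] team_id=8, branch=SG → 2 match(es) in b → 2 row(s).
- a[2] team_id=NULL, branch=QE → no match; kept with NULLs on the b side.
- a[3] team_id=4, branch=QE → 1 match(es) in b → 1 row(s).
- a[4] team_id=1, branch=SG → no match; kept with NULLs on the b side.
- a[5] team_id=4, branch=SG → no match; kept with NULLs on the b side.
- a[6] team_id=6, branch=QE → no match; kept with NULLs on the b side.
- a[7] team_id=8, branch=QE → no match; kept with NULLs on the b side.
- 5 row(s) from b found no a partner → padded with NULL.
Total: 3 matched + 11 padded = 14 rows.

14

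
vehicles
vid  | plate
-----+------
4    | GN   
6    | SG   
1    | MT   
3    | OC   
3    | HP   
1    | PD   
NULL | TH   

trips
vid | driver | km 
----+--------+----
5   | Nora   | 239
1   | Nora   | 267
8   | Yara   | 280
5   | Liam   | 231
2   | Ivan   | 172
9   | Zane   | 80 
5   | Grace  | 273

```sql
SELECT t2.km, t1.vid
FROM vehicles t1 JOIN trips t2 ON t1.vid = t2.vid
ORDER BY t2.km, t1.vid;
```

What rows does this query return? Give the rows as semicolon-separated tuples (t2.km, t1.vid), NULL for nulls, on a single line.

INNER JOIN keeps only pairs where the ON condition holds.
Matching on t1.vid = t2.vid. A NULL in a compared column never satisfies the condition.
- t1 (vid=4) has no partner → excluded.
- t1 (vid=6) has no partner → excluded.
- t1 (vid=1) pairs with 1 row(s) of t2.
- t1 (vid=3) has no partner → excluded.
- t1 (vid=3) has no partner → excluded.
- t1 (vid=1) pairs with 1 row(s) of t2.
- t1 (vid=NULL) has no partner → excluded.
After projecting and ordering:
t2.km | t1.vid
267 | 1
267 | 1

(267, 1); (267, 1)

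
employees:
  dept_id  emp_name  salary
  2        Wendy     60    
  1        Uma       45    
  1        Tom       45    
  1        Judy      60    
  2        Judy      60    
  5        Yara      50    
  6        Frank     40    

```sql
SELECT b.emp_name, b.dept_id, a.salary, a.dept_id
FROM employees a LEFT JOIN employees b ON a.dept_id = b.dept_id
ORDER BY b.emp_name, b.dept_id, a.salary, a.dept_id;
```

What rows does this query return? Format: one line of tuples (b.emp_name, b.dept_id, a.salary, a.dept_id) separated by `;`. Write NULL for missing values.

(Frank, 6, 40, 6); (Judy, 1, 45, 1); (Judy, 1, 45, 1); (Judy, 1, 60, 1); (Judy, 2, 60, 2); (Judy, 2, 60, 2); (Tom, 1, 45, 1); (Tom, 1, 45, 1); (Tom, 1, 60, 1); (Uma, 1, 45, 1); (Uma, 1, 45, 1); (Uma, 1, 60, 1); (Wendy, 2, 60, 2); (Wendy, 2, 60, 2); (Yara, 5, 50, 5)

LEFT JOIN keeps every row from `employees a`; unmatched rows get NULL for `employees b`'s columns.
Matching on a.dept_id = b.dept_id.
- dept_id=2: 2 matching b row(s), so 2 row(s) emitted.
- dept_id=1: 3 matching b row(s), so 3 row(s) emitted.
- dept_id=1: 3 matching b row(s), so 3 row(s) emitted.
- dept_id=1: 3 matching b row(s), so 3 row(s) emitted.
- dept_id=2: 2 matching b row(s), so 2 row(s) emitted.
- dept_id=5: 1 matching b row(s), so 1 row(s) emitted.
- dept_id=6: 1 matching b row(s), so 1 row(s) emitted.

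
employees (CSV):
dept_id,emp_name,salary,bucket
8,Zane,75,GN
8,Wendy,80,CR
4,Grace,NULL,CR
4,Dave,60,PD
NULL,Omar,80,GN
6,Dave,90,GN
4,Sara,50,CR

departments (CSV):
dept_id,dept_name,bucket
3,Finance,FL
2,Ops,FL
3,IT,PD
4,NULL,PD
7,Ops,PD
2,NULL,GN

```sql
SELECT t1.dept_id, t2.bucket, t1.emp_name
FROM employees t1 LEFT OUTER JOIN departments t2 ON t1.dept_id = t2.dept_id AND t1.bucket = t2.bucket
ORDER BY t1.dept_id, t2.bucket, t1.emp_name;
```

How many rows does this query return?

7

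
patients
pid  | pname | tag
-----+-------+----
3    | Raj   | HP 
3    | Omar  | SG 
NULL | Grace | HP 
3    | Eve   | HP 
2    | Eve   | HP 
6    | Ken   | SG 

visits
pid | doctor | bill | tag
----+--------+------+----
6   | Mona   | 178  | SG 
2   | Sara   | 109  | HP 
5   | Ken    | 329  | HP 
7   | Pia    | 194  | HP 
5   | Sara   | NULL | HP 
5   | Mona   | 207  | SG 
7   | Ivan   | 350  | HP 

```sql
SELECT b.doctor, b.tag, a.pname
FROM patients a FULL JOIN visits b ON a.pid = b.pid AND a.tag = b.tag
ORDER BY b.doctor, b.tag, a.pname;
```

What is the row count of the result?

FULL OUTER JOIN keeps every row from both sides; unmatched rows get NULL for the other side's columns.
Matching on a.pid = b.pid AND a.tag = b.tag. A NULL in a compared column never satisfies the condition.
- a (pid=3, tag=HP) has no partner → padded with NULL.
- a (pid=3, tag=SG) has no partner → padded with NULL.
- a (pid=NULL, tag=HP) has no partner → padded with NULL.
- a (pid=3, tag=HP) has no partner → padded with NULL.
- a (pid=2, tag=HP) pairs with 1 row(s) of b.
- a (pid=6, tag=SG) pairs with 1 row(s) of b.
- plus 5 unmatched b row(s), each kept with NULL a columns.
Total: 2 matched + 9 padded = 11 rows.

11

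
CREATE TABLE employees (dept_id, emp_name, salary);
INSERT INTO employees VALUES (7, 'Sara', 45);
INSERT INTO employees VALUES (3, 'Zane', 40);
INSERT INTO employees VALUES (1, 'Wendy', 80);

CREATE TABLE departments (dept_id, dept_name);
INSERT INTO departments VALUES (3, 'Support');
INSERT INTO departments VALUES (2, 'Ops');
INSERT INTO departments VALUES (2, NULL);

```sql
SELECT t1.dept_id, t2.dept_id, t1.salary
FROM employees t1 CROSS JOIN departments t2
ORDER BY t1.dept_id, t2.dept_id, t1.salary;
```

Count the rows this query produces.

CROSS JOIN pairs every row of `employees` with every row of `departments`: 3 × 3 = 9 rows.

9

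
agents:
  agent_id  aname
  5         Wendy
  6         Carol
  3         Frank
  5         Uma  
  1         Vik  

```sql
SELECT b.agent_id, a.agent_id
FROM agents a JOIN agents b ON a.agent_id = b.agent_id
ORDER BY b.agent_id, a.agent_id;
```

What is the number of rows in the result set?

7

INNER JOIN keeps only pairs where the ON condition holds.
Matching on a.agent_id = b.agent_id.
- a row (agent_id=5): matches 2 b row(s) → 2 output row(s).
- a row (agent_id=6): matches 1 b row(s) → 1 output row(s).
- a row (agent_id=3): matches 1 b row(s) → 1 output row(s).
- a row (agent_id=5): matches 2 b row(s) → 2 output row(s).
- a row (agent_id=1): matches 1 b row(s) → 1 output row(s).
Total: 7 rows.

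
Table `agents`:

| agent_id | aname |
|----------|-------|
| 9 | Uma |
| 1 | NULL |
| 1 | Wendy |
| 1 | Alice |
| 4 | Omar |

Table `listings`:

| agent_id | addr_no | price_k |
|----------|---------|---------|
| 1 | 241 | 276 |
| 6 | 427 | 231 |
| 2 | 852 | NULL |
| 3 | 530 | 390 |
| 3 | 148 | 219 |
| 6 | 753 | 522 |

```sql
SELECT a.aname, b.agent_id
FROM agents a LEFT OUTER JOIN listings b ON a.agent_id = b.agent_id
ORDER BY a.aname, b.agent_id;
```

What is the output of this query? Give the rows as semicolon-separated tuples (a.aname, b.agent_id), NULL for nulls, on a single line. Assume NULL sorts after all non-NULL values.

(Alice, 1); (Omar, NULL); (Uma, NULL); (Wendy, 1); (NULL, 1)

LEFT JOIN keeps every row from `agents`; unmatched rows get NULL for `listings`'s columns.
Matching on a.agent_id = b.agent_id.
Matched pairs: 3; unmatched a rows kept: 2.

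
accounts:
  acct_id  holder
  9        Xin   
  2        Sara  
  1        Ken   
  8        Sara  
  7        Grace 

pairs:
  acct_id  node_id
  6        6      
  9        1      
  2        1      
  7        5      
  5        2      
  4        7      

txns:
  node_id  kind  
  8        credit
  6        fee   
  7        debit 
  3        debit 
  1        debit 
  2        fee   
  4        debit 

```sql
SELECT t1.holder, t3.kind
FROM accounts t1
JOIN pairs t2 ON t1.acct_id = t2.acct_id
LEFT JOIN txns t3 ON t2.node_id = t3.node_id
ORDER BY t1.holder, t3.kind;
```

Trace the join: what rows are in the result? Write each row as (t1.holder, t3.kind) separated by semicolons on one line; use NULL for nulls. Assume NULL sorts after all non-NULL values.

(Grace, NULL); (Sara, debit); (Xin, debit)

Step 1 — t1 INNER JOIN t2 on acct_id → 3 row(s).
Then LEFT JOIN `txns t3` on node_id: each of those 3 rows is kept; rows whose t2.node_id has no match in t3 get NULL for t3's columns.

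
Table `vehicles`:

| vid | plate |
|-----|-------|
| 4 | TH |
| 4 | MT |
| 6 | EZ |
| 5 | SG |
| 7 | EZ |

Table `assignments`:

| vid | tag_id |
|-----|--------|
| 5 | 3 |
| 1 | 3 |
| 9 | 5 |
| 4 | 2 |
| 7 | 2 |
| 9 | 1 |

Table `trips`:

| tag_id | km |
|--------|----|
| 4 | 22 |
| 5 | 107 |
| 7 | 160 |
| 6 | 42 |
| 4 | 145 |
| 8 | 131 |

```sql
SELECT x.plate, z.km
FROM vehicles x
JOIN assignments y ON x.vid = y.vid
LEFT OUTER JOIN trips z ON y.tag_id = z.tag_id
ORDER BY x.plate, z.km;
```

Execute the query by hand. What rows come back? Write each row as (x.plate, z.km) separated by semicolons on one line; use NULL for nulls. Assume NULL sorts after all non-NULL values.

(EZ, NULL); (MT, NULL); (SG, NULL); (TH, NULL)

Evaluate left to right. First `vehicles x INNER JOIN assignments y` on vid: 4 row(s).
Then LEFT JOIN `trips z` on tag_id: each of those 4 rows is kept; rows whose y.tag_id has no match in z get NULL for z's columns.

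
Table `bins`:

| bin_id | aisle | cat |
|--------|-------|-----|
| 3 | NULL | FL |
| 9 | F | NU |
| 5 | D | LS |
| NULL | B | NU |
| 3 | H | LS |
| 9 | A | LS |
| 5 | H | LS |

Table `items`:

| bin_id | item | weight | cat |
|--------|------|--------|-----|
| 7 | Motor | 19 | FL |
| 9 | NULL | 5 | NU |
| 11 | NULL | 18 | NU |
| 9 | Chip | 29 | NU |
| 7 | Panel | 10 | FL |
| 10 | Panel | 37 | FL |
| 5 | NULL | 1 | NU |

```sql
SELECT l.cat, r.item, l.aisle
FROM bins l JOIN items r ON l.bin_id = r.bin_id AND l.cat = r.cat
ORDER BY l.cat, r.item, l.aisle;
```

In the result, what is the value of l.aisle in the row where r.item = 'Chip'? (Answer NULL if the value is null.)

F

INNER JOIN keeps only pairs where the ON condition holds.
Matching on l.bin_id = r.bin_id AND l.cat = r.cat. A NULL in a compared column never satisfies the condition.
Matched pairs: 2.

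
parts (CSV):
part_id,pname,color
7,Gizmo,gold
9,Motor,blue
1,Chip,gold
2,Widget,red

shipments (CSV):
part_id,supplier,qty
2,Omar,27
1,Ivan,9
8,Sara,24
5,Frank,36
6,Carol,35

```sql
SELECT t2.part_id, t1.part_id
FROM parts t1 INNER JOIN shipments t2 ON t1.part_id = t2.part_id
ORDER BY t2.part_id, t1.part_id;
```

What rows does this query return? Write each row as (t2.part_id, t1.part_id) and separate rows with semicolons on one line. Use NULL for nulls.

INNER JOIN keeps only pairs where the ON condition holds.
Matching on t1.part_id = t2.part_id.
- t1 row (part_id=7): no match → dropped.
- t1 row (part_id=9): no match → dropped.
- t1 row (part_id=1): matches 1 t2 row(s) → 1 output row(s).
- t1 row (part_id=2): matches 1 t2 row(s) → 1 output row(s).
After projecting and ordering:
t2.part_id | t1.part_id
1 | 1
2 | 2

(1, 1); (2, 2)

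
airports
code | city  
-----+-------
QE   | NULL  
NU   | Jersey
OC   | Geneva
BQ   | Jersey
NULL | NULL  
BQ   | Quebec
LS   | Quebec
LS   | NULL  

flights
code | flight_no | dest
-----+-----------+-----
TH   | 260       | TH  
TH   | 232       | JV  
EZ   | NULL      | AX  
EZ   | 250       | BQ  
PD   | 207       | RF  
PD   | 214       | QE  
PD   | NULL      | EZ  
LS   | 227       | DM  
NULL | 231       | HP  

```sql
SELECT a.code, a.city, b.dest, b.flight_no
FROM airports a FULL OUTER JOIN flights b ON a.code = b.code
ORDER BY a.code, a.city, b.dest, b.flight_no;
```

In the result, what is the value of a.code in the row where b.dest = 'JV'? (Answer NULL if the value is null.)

FULL OUTER JOIN keeps every row from both sides; unmatched rows get NULL for the other side's columns.
Matching on a.code = b.code. A NULL in a compared column never satisfies the condition.
Matched pairs: 2; unmatched a rows kept: 6; unmatched b rows kept: 8.

NULL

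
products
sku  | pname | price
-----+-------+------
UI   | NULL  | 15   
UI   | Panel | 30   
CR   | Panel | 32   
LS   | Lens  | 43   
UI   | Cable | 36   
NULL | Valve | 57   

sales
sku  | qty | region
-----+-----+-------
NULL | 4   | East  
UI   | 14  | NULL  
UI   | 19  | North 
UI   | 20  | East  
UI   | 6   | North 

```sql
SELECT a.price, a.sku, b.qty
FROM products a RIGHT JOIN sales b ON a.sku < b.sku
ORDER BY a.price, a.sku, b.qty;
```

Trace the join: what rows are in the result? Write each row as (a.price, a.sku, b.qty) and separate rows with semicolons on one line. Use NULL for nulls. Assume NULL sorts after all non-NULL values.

(32, CR, 6); (32, CR, 14); (32, CR, 19); (32, CR, 20); (43, LS, 6); (43, LS, 14); (43, LS, 19); (43, LS, 20); (NULL, NULL, 4)

RIGHT JOIN keeps every row from `sales`; unmatched rows get NULL for `products`'s columns.
Matching on a.sku < b.sku. A NULL in a compared column never satisfies the condition.
Matched pairs: 8; unmatched b rows kept: 1.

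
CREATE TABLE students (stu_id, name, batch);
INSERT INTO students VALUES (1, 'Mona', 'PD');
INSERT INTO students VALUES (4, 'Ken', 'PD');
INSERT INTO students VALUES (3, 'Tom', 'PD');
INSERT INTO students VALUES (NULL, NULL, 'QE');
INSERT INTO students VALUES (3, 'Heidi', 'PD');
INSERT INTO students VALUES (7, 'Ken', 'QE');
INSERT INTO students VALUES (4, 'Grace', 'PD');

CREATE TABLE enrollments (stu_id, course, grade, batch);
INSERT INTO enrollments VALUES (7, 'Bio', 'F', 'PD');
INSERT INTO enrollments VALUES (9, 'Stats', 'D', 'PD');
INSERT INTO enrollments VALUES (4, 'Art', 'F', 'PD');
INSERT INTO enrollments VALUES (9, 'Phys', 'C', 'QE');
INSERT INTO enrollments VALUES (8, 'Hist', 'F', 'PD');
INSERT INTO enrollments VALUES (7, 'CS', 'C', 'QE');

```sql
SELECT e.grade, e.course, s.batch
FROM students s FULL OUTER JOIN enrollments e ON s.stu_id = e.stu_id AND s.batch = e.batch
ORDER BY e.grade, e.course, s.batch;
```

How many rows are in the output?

11

FULL OUTER JOIN keeps every row from both sides; unmatched rows get NULL for the other side's columns.
Matching on s.stu_id = e.stu_id AND s.batch = e.batch. A NULL in a compared column never satisfies the condition.
- s row (stu_id=1, batch=PD): no match → kept, e columns NULL.
- s row (stu_id=4, batch=PD): matches 1 e row(s) → 1 output row(s).
- s row (stu_id=3, batch=PD): no match → kept, e columns NULL.
- s row (stu_id=NULL, batch=QE): no match → kept, e columns NULL.
- s row (stu_id=3, batch=PD): no match → kept, e columns NULL.
- s row (stu_id=7, batch=QE): matches 1 e row(s) → 1 output row(s).
- s row (stu_id=4, batch=PD): matches 1 e row(s) → 1 output row(s).
- plus 4 unmatched e row(s), each kept with NULL s columns.
Total: 3 matched + 8 padded = 11 rows.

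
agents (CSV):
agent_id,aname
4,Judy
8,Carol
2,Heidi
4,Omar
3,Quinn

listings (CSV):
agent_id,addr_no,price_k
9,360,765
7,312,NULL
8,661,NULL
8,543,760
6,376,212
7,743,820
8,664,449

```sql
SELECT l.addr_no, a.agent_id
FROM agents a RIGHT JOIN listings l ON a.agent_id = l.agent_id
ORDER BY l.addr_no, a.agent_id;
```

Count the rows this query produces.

7

RIGHT JOIN keeps every row from `listings`; unmatched rows get NULL for `agents`'s columns.
Matching on a.agent_id = l.agent_id.
- agent_id=4: no matching l row.
- agent_id=8: 3 matching l row(s), so 3 row(s) emitted.
- agent_id=2: no matching l row.
- agent_id=4: no matching l row.
- agent_id=3: no matching l row.
- 4 l row(s) had no a match → kept, a columns NULL.
Total: 3 matched + 4 padded = 7 rows.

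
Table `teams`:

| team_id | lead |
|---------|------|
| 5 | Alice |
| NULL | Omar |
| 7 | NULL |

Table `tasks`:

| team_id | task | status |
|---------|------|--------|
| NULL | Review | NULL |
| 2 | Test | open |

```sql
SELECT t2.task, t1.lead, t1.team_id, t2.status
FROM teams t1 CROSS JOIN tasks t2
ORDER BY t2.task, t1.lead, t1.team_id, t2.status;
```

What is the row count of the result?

CROSS JOIN pairs every row of `teams` with every row of `tasks`: 3 × 2 = 6 rows.

6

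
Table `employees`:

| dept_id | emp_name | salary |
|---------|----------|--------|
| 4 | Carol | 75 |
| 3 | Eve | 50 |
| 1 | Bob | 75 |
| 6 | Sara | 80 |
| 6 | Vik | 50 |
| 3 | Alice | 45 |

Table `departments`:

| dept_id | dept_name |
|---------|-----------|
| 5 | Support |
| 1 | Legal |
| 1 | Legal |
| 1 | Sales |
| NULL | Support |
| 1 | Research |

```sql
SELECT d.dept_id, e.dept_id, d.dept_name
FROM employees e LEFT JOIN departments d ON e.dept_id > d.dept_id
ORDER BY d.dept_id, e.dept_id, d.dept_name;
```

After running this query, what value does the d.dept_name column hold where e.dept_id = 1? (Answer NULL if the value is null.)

LEFT JOIN keeps every row from `employees`; unmatched rows get NULL for `departments`'s columns.
Matching on e.dept_id > d.dept_id. A NULL in a compared column never satisfies the condition.
Matched pairs: 22; unmatched e rows kept: 1.

NULL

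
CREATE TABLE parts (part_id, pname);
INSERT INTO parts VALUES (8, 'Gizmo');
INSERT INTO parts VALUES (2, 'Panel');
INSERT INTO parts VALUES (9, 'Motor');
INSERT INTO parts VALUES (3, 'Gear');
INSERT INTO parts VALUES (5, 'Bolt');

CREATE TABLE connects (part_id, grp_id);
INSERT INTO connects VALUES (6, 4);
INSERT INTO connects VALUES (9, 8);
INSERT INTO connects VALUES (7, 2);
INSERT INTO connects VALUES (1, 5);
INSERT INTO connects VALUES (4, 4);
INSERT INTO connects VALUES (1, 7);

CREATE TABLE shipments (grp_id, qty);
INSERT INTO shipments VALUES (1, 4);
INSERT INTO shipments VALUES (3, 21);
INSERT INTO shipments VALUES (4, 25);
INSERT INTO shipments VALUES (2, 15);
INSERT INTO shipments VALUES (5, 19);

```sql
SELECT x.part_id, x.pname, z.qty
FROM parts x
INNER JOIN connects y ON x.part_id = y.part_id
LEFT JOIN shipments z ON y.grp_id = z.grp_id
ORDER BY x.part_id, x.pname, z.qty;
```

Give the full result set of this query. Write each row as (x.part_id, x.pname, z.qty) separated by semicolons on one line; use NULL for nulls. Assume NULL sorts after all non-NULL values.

(9, Motor, NULL)

Joins associate left-to-right: parts INNER JOIN connects on part_id gives 1 intermediate row(s).
Then LEFT JOIN `shipments z` on grp_id: each of those 1 rows is kept; rows whose y.grp_id has no match in z get NULL for z's columns.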